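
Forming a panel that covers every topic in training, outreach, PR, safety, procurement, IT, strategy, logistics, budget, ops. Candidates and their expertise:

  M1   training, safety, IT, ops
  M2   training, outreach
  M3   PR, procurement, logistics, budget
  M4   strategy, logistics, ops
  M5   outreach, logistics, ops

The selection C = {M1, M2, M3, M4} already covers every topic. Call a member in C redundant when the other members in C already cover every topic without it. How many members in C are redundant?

0

Drop M1: safety, IT uncovered — not redundant.
Drop M2: outreach uncovered — not redundant.
Drop M3: PR, procurement, budget uncovered — not redundant.
Drop M4: strategy uncovered — not redundant.
None of the members in C is redundant.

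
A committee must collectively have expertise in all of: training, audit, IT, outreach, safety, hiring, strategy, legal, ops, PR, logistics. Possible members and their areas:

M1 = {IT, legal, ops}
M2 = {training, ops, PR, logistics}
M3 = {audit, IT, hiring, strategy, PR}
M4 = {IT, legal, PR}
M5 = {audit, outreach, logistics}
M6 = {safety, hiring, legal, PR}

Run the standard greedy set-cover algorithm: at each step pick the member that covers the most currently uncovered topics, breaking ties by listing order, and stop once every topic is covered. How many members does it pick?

Pick 1: M3 covers 5 new topics (audit, IT, hiring, strategy, PR).
Pick 2: M2 covers 3 new topics (training, ops, logistics).
Pick 3: M6 covers 2 new topics (safety, legal).
Pick 4: M5 covers 1 new topics (outreach).
Greedy uses 4 members.

4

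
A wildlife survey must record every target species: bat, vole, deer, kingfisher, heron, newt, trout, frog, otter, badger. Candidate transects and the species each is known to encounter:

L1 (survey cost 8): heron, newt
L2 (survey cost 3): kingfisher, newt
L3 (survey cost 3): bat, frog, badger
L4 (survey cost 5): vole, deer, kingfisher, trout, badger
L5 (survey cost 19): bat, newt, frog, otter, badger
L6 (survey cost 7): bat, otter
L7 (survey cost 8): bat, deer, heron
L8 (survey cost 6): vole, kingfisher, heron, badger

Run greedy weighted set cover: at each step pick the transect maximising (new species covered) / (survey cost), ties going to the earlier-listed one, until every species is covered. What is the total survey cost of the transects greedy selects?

Pick 1: L3 adds 3 new (bat, frog, badger) at survey cost 3 (ratio 3/3).
Pick 2: L4 adds 4 new (vole, deer, kingfisher, trout) at survey cost 5 (ratio 4/5).
Pick 3: L2 adds 1 new (newt) at survey cost 3 (ratio 1/3).
Pick 4: L8 adds 1 new (heron) at survey cost 6 (ratio 1/6).
Pick 5: L6 adds 1 new (otter) at survey cost 7 (ratio 1/7).
Greedy total survey cost: 3 + 5 + 3 + 6 + 7 = 24. (The true optimum is 23, so greedy overshoots here.)

24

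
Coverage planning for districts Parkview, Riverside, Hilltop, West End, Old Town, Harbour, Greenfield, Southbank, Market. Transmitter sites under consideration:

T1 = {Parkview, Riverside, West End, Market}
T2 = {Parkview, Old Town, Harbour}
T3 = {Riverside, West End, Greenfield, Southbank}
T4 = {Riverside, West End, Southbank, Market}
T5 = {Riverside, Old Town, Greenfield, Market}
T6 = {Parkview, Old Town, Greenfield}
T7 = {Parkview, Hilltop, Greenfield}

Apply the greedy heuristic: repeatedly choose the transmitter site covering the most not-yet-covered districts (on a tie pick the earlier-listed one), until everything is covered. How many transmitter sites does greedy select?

4

Pick 1: T1 covers 4 new districts (Parkview, Riverside, West End, Market).
Pick 2: T2 covers 2 new districts (Old Town, Harbour).
Pick 3: T3 covers 2 new districts (Greenfield, Southbank).
Pick 4: T7 covers 1 new districts (Hilltop).
Greedy uses 4 transmitter sites. (The true minimum is 3.)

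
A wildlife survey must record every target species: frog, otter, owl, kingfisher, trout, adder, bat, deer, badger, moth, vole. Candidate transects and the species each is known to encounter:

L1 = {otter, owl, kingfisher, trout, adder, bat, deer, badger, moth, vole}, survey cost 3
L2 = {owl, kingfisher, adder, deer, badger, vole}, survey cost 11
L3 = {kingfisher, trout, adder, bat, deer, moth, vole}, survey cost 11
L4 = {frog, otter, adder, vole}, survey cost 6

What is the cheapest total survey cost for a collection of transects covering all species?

9

L1, L4 cover every species at survey cost 3 + 6 = 9.
Any cover uses at least 2 transects; among all covering selections none totals below 9.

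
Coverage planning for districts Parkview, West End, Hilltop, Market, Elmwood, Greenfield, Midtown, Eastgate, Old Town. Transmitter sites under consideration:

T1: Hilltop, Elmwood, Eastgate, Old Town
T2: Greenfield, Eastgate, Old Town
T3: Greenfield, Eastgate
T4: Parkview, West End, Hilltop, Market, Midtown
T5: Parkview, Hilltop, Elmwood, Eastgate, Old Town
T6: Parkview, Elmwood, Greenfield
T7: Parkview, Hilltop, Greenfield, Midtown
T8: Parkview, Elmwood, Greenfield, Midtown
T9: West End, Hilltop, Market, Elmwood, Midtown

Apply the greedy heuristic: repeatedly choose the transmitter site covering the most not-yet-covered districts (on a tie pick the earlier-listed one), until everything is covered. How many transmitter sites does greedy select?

3

Pick 1: T4 covers 5 new districts (Parkview, West End, Hilltop, Market, Midtown).
Pick 2: T1 covers 3 new districts (Elmwood, Eastgate, Old Town).
Pick 3: T2 covers 1 new districts (Greenfield).
Greedy uses 3 transmitter sites.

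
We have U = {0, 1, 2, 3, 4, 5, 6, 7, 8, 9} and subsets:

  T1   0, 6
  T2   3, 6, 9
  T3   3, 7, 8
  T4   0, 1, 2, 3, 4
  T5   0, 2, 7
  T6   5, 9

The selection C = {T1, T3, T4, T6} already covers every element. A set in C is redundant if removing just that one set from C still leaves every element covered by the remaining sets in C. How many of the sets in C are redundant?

Drop T1: 6 uncovered — not redundant.
Drop T3: 7, 8 uncovered — not redundant.
Drop T4: 1, 2, 4 uncovered — not redundant.
Drop T6: 5, 9 uncovered — not redundant.
None of the sets in C is redundant.

0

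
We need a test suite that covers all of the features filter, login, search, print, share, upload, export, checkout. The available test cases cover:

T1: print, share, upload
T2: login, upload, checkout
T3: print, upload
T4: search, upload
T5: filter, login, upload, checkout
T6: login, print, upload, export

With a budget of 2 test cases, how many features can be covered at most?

Choosing T1, T5 covers {filter, login, print, share, upload, checkout} — 6 features.
No choice of 2 test cases does better; here search, export are left uncovered.

6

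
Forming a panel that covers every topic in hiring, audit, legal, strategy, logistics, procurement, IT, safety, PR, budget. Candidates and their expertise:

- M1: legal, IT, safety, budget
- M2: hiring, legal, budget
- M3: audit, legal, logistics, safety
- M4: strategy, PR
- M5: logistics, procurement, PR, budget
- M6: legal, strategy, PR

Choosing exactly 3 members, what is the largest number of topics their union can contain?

8

Choosing M1, M2, M5 covers {hiring, legal, logistics, procurement, IT, safety, PR, budget} — 8 topics.
No choice of 3 members does better; here audit, strategy are left uncovered.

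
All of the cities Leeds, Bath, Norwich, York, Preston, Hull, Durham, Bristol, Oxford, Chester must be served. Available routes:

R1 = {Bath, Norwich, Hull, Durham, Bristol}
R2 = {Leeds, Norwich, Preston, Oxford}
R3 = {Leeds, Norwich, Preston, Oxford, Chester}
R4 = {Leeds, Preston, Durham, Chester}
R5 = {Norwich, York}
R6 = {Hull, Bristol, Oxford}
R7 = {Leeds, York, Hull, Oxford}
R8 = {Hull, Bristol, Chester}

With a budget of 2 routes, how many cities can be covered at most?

Choosing R1, R3 covers {Leeds, Bath, Norwich, Preston, Hull, Durham, Bristol, Oxford, Chester} — 9 cities.
No choice of 2 routes does better; here York is left uncovered.

9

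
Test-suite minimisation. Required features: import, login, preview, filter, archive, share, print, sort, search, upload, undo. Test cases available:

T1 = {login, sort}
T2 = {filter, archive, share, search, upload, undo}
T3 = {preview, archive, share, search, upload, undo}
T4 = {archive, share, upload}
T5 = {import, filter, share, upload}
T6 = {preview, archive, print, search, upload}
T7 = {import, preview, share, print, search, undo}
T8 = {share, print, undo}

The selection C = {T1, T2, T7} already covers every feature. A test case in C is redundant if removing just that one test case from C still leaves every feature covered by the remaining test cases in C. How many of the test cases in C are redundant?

0

Drop T1: login, sort uncovered — not redundant.
Drop T2: filter, archive, upload uncovered — not redundant.
Drop T7: import, preview, print uncovered — not redundant.
None of the test cases in C is redundant.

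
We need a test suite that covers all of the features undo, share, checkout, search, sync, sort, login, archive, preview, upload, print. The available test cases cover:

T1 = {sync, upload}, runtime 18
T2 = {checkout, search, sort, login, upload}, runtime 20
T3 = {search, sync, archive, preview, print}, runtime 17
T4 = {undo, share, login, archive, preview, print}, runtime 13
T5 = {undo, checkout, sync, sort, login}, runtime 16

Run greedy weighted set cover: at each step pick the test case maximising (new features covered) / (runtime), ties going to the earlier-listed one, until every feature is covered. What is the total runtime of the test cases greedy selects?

Pick 1: T4 adds 6 new (undo, share, login, archive, preview, print) at runtime 13 (ratio 6/13).
Pick 2: T2 adds 4 new (checkout, search, sort, upload) at runtime 20 (ratio 4/20).
Pick 3: T5 adds 1 new (sync) at runtime 16 (ratio 1/16).
Greedy total runtime: 13 + 20 + 16 = 49.

49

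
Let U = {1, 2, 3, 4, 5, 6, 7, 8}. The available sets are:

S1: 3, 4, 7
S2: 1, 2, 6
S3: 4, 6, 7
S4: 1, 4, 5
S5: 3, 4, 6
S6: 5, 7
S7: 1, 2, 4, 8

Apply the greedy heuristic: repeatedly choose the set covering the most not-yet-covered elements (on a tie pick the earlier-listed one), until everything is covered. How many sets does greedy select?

Pick 1: S7 covers 4 new elements (1, 2, 4, 8).
Pick 2: S1 covers 2 new elements (3, 7).
Pick 3: S2 covers 1 new elements (6).
Pick 4: S4 covers 1 new elements (5).
Greedy uses 4 sets. (The true minimum is 3.)

4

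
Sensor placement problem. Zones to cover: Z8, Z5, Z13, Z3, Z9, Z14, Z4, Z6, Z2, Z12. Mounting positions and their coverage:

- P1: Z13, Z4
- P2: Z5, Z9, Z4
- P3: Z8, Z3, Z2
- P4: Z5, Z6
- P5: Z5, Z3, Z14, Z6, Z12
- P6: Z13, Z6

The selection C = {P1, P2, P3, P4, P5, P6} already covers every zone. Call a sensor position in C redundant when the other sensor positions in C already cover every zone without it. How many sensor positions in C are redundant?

3

Drop P1: the rest still cover every zone — redundant.
Drop P2: Z9 uncovered — not redundant.
Drop P3: Z8, Z2 uncovered — not redundant.
Drop P4: the rest still cover every zone — redundant.
Drop P5: Z14, Z12 uncovered — not redundant.
Drop P6: the rest still cover every zone — redundant.
3 redundant: P1, P4, P6.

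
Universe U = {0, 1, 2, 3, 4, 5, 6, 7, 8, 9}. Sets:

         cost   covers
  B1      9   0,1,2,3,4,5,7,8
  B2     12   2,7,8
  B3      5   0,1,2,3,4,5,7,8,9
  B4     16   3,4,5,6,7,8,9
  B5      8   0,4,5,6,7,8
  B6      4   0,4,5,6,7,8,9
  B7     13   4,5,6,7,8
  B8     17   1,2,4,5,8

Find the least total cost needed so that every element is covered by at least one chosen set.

B3, B6 cover every element at cost 5 + 4 = 9.
Any cover uses at least 2 sets; among all covering selections none totals below 9.

9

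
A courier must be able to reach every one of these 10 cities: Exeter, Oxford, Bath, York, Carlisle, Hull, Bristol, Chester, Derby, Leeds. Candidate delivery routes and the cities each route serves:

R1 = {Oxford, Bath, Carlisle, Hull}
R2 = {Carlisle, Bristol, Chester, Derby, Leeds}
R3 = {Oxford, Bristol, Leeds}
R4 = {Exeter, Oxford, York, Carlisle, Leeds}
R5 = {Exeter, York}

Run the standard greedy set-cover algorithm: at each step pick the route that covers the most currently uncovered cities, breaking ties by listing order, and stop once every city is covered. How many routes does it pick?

3

Pick 1: R2 covers 5 new cities (Carlisle, Bristol, Chester, Derby, Leeds).
Pick 2: R1 covers 3 new cities (Oxford, Bath, Hull).
Pick 3: R4 covers 2 new cities (Exeter, York).
Greedy uses 3 routes.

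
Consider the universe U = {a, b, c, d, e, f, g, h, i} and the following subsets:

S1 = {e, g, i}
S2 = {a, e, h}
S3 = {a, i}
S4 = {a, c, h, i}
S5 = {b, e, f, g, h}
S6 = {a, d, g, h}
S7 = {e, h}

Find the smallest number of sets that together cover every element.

3

S4, S5, S6 together cover {a, b, c, d, e, f, g, h, i} — every element.
No 2 of the 7 sets cover everything (all 21 pairs fall short), so 3 is minimum.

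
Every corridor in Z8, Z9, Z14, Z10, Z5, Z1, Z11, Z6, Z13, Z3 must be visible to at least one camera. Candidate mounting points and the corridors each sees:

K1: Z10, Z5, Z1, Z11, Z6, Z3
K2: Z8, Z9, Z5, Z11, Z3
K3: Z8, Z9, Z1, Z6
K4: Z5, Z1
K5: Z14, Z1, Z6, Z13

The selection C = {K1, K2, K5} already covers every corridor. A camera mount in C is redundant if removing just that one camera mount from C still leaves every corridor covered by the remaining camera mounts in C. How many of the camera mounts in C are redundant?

Drop K1: Z10 uncovered — not redundant.
Drop K2: Z8, Z9 uncovered — not redundant.
Drop K5: Z14, Z13 uncovered — not redundant.
None of the camera mounts in C is redundant.

0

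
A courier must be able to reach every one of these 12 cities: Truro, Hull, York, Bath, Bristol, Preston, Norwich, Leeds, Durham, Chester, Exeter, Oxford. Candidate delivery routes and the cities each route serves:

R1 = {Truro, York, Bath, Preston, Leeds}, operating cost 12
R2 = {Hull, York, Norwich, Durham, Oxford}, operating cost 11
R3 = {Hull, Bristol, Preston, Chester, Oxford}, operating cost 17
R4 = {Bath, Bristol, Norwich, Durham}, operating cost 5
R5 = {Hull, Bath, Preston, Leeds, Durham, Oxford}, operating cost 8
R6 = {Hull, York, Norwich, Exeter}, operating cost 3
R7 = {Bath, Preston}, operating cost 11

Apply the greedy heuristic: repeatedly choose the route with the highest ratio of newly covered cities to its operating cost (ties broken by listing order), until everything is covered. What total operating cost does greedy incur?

45

Pick 1: R6 adds 4 new (Hull, York, Norwich, Exeter) at operating cost 3 (ratio 4/3).
Pick 2: R5 adds 5 new (Bath, Preston, Leeds, Durham, Oxford) at operating cost 8 (ratio 5/8).
Pick 3: R4 adds 1 new (Bristol) at operating cost 5 (ratio 1/5).
Pick 4: R1 adds 1 new (Truro) at operating cost 12 (ratio 1/12).
Pick 5: R3 adds 1 new (Chester) at operating cost 17 (ratio 1/17).
Greedy total operating cost: 3 + 8 + 5 + 12 + 17 = 45. (The true optimum is 37, so greedy overshoots here.)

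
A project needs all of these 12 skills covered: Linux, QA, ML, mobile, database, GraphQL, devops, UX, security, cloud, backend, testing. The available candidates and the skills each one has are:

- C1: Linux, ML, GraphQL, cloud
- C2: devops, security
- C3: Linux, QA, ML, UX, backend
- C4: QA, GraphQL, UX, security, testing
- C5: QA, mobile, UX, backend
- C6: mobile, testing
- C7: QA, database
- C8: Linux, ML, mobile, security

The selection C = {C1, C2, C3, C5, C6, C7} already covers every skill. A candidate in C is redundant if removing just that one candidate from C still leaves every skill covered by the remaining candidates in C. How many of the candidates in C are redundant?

2

Drop C1: GraphQL, cloud uncovered — not redundant.
Drop C2: devops, security uncovered — not redundant.
Drop C3: the rest still cover every skill — redundant.
Drop C5: the rest still cover every skill — redundant.
Drop C6: testing uncovered — not redundant.
Drop C7: database uncovered — not redundant.
2 redundant: C3, C5.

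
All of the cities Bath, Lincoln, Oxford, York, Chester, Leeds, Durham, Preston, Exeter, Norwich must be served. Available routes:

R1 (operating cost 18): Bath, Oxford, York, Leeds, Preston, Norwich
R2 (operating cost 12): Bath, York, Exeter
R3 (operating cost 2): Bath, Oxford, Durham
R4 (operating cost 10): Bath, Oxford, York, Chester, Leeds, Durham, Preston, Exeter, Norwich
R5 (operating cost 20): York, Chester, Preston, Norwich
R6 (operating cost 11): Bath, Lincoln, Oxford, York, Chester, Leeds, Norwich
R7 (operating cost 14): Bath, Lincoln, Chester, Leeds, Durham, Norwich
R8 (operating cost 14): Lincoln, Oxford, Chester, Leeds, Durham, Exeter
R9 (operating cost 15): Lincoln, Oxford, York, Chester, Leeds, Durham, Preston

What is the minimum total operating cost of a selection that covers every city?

R4, R6 cover every city at operating cost 10 + 11 = 21.
Any cover uses at least 2 routes; among all covering selections none totals below 21.
Greedy by coverage-per-operating cost would pick R3, R4, R6 for 23 — worse than the optimum 21.

21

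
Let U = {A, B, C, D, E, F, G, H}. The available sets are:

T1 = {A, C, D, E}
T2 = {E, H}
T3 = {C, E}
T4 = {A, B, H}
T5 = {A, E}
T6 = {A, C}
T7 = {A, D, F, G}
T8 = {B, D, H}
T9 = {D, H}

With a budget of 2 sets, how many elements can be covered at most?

6

Choosing T1, T4 covers {A, B, C, D, E, H} — 6 elements.
No choice of 2 sets does better; here F, G are left uncovered.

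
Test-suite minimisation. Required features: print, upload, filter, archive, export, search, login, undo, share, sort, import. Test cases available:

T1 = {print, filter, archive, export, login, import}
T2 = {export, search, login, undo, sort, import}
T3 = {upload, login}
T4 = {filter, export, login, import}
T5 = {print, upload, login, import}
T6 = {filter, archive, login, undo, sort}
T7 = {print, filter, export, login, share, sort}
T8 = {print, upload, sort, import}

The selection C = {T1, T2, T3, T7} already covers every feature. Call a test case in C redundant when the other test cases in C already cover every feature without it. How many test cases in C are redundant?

Drop T1: archive uncovered — not redundant.
Drop T2: search, undo uncovered — not redundant.
Drop T3: upload uncovered — not redundant.
Drop T7: share uncovered — not redundant.
None of the test cases in C is redundant.

0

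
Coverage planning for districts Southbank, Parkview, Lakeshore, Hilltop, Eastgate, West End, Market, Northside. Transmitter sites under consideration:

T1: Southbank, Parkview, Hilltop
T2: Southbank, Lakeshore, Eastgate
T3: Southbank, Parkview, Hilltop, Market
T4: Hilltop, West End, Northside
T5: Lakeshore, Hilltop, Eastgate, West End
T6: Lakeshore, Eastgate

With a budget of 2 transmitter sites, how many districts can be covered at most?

Choosing T3, T5 covers {Southbank, Parkview, Lakeshore, Hilltop, Eastgate, West End, Market} — 7 districts.
No choice of 2 transmitter sites does better; here Northside is left uncovered.

7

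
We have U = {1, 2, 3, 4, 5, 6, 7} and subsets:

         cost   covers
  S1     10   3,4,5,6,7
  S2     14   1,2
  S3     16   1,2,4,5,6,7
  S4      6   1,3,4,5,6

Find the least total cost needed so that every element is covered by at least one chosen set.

22

S3, S4 cover every element at cost 16 + 6 = 22.
Any cover uses at least 2 sets; among all covering selections none totals below 22.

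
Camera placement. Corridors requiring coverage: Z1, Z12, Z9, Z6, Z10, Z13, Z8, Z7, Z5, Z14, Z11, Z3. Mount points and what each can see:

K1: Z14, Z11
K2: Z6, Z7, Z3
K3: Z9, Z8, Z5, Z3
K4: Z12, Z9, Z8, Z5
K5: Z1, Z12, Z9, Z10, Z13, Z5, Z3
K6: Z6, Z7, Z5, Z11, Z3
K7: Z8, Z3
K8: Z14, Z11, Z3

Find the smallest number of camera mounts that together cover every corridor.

4

K1, K2, K3, K5 together cover {Z1, Z12, Z9, Z6, Z10, Z13, Z8, Z7, Z5, Z14, Z11, Z3} — every corridor.
No 3 of the 8 camera mounts cover everything (all 56 triples fall short), so 4 is minimum.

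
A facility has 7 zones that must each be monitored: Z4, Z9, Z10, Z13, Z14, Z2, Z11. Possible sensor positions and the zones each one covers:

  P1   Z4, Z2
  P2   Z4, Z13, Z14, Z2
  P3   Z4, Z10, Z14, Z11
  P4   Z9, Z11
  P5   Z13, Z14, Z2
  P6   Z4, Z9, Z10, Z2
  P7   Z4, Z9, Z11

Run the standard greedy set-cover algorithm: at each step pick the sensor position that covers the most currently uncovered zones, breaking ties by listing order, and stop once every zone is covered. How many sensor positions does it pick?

3

Pick 1: P2 covers 4 new zones (Z4, Z13, Z14, Z2).
Pick 2: P3 covers 2 new zones (Z10, Z11).
Pick 3: P4 covers 1 new zones (Z9).
Greedy uses 3 sensor positions.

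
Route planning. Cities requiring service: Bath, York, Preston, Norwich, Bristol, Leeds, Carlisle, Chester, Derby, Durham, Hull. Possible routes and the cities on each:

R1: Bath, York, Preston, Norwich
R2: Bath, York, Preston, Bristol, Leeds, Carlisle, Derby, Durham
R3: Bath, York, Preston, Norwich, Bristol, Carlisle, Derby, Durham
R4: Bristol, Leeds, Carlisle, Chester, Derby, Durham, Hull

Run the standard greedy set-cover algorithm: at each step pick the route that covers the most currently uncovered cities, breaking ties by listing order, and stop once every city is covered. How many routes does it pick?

Pick 1: R2 covers 8 new cities (Bath, York, Preston, Bristol, Leeds, Carlisle, Derby, Durham).
Pick 2: R4 covers 2 new cities (Chester, Hull).
Pick 3: R1 covers 1 new cities (Norwich).
Greedy uses 3 routes. (The true minimum is 2.)

3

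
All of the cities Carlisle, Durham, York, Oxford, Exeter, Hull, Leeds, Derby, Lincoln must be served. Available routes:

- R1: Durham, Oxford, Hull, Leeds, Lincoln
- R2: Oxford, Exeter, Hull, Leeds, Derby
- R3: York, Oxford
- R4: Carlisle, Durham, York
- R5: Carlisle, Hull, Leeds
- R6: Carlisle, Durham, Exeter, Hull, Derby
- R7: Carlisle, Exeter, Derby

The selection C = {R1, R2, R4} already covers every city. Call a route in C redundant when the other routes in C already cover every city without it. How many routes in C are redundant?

Drop R1: Lincoln uncovered — not redundant.
Drop R2: Exeter, Derby uncovered — not redundant.
Drop R4: Carlisle, York uncovered — not redundant.
None of the routes in C is redundant.

0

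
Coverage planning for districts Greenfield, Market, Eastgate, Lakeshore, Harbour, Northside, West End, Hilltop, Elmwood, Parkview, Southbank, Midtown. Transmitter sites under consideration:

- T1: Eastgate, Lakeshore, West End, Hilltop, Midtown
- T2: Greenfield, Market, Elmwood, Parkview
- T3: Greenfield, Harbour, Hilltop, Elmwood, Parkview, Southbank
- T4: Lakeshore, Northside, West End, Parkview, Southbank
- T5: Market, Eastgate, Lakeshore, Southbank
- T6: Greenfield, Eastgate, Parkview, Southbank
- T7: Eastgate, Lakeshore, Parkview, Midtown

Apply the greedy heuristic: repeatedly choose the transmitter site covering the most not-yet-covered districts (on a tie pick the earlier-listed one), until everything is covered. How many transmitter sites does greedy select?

4

Pick 1: T3 covers 6 new districts (Greenfield, Harbour, Hilltop, Elmwood, Parkview, Southbank).
Pick 2: T1 covers 4 new districts (Eastgate, Lakeshore, West End, Midtown).
Pick 3: T2 covers 1 new districts (Market).
Pick 4: T4 covers 1 new districts (Northside).
Greedy uses 4 transmitter sites.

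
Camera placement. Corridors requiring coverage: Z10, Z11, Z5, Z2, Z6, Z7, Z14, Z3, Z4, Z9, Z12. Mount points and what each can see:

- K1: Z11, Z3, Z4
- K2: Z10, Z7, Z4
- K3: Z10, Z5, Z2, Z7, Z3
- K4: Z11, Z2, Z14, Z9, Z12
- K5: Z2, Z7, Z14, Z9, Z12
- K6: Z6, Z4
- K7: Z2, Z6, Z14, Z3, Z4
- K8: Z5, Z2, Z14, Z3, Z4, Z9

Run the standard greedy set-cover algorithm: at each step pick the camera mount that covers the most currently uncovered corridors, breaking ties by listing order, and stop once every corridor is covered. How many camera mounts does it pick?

Pick 1: K8 covers 6 new corridors (Z5, Z2, Z14, Z3, Z4, Z9).
Pick 2: K2 covers 2 new corridors (Z10, Z7).
Pick 3: K4 covers 2 new corridors (Z11, Z12).
Pick 4: K6 covers 1 new corridors (Z6).
Greedy uses 4 camera mounts. (The true minimum is 3.)

4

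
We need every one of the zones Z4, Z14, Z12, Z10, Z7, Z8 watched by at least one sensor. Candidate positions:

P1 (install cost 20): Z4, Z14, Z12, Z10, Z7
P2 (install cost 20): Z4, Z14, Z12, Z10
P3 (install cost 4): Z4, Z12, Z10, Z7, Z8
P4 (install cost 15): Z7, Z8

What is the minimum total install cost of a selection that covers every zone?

24

P1, P3 cover every zone at install cost 20 + 4 = 24.
Any cover uses at least 2 sensor positions; among all covering selections none totals below 24.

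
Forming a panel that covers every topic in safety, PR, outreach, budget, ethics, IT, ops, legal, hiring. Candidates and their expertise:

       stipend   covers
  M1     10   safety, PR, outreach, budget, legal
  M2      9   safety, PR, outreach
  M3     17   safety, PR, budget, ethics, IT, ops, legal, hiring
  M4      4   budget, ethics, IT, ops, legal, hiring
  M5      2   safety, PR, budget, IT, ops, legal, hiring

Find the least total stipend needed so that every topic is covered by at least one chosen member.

M2, M4 cover every topic at stipend 9 + 4 = 13.
Any cover uses at least 2 members; among all covering selections none totals below 13.
Greedy by coverage-per-stipend would pick M5, M4, M2 for 15 — worse than the optimum 13.

13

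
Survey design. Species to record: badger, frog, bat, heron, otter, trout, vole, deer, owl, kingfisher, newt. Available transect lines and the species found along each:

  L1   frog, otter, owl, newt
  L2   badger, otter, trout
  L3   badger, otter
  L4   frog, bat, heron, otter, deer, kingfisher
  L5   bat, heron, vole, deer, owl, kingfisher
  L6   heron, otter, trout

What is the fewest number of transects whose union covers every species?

L1, L2, L5 together cover {badger, frog, bat, heron, otter, trout, vole, deer, owl, kingfisher, newt} — every species.
No 2 of the 6 transects cover everything (all 15 pairs fall short), so 3 is minimum.
Greedy (largest uncovered first) would take L4, L1, L2, L5 — 4 transects — but 3 suffice.

3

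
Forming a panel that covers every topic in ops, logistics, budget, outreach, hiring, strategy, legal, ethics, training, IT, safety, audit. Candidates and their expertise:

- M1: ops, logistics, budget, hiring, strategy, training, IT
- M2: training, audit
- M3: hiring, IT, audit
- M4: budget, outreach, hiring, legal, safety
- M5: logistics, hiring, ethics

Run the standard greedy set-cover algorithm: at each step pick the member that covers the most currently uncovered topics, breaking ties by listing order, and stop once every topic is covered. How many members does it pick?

Pick 1: M1 covers 7 new topics (ops, logistics, budget, hiring, strategy, training, IT).
Pick 2: M4 covers 3 new topics (outreach, legal, safety).
Pick 3: M2 covers 1 new topics (audit).
Pick 4: M5 covers 1 new topics (ethics).
Greedy uses 4 members.

4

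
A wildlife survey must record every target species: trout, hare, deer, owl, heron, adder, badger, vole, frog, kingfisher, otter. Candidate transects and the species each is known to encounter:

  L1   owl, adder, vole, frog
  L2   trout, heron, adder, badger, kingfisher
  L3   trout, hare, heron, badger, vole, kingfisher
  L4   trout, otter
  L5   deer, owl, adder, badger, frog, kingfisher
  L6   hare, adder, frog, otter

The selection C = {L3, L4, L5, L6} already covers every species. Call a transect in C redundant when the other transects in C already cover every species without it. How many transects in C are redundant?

2

Drop L3: heron, vole uncovered — not redundant.
Drop L4: the rest still cover every species — redundant.
Drop L5: deer, owl uncovered — not redundant.
Drop L6: the rest still cover every species — redundant.
2 redundant: L4, L6.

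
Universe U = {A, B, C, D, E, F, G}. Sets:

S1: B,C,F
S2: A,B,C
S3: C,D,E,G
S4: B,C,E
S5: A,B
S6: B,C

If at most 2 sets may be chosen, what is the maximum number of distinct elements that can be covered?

6

Choosing S1, S3 covers {B, C, D, E, F, G} — 6 elements.
No choice of 2 sets does better; here A is left uncovered.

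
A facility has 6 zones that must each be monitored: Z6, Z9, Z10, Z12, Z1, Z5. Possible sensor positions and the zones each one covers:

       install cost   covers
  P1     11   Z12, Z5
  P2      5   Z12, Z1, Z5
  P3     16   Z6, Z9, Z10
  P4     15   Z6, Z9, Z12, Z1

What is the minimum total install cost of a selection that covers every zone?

P2, P3 cover every zone at install cost 5 + 16 = 21.
Any cover uses at least 2 sensor positions; among all covering selections none totals below 21.

21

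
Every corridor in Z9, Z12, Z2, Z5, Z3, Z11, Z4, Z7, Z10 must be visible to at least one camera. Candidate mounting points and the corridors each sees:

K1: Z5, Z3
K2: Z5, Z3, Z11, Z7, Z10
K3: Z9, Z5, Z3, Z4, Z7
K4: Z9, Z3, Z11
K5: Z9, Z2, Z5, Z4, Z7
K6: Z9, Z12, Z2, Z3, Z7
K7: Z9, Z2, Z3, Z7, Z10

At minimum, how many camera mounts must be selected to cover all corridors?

3

K2, K3, K6 together cover {Z9, Z12, Z2, Z5, Z3, Z11, Z4, Z7, Z10} — every corridor.
No 2 of the 7 camera mounts cover everything (all 21 pairs fall short), so 3 is minimum.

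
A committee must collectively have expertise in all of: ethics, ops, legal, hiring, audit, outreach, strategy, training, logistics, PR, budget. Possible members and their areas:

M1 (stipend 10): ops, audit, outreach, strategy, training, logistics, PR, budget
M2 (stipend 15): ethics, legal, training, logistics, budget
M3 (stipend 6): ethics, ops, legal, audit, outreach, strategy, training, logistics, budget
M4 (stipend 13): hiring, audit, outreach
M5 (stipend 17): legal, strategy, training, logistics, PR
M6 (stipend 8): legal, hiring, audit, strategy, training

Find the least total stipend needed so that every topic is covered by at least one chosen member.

24

M1, M3, M6 cover every topic at stipend 10 + 6 + 8 = 24.
Any cover uses at least 3 members; among all covering selections none totals below 24.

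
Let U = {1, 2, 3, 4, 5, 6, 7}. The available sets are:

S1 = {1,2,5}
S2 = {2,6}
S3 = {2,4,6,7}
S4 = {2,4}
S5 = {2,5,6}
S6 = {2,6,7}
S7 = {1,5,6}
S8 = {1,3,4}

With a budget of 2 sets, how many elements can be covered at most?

6

Choosing S1, S3 covers {1, 2, 4, 5, 6, 7} — 6 elements.
No choice of 2 sets does better; here 3 is left uncovered.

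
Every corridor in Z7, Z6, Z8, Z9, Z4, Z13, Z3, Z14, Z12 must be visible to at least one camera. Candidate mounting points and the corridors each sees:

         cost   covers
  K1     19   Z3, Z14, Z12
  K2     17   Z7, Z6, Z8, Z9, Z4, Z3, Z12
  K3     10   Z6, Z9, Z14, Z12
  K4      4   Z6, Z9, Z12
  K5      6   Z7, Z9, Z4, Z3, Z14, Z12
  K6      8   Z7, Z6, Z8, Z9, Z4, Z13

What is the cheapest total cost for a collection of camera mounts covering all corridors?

K5, K6 cover every corridor at cost 6 + 8 = 14.
Any cover uses at least 2 camera mounts; among all covering selections none totals below 14.

14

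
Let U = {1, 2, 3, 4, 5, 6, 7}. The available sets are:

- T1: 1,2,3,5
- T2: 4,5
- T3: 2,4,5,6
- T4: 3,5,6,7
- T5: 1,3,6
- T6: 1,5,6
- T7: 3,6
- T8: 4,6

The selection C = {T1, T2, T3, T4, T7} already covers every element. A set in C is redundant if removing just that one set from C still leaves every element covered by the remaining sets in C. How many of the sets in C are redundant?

Drop T1: 1 uncovered — not redundant.
Drop T2: the rest still cover every element — redundant.
Drop T3: the rest still cover every element — redundant.
Drop T4: 7 uncovered — not redundant.
Drop T7: the rest still cover every element — redundant.
3 redundant: T2, T3, T7.

3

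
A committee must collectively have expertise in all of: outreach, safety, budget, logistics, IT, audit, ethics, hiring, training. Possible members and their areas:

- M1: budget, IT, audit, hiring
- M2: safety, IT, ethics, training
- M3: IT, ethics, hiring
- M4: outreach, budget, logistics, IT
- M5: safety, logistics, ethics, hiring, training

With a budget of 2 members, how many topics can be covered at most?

Choosing M1, M5 covers {safety, budget, logistics, IT, audit, ethics, hiring, training} — 8 topics.
No choice of 2 members does better; here outreach is left uncovered.

8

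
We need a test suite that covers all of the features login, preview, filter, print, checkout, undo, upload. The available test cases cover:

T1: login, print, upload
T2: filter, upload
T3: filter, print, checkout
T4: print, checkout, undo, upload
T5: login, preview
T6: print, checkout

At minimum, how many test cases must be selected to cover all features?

T2, T4, T5 together cover {login, preview, filter, print, checkout, undo, upload} — every feature.
No 2 of the 6 test cases cover everything (all 15 pairs fall short), so 3 is minimum.

3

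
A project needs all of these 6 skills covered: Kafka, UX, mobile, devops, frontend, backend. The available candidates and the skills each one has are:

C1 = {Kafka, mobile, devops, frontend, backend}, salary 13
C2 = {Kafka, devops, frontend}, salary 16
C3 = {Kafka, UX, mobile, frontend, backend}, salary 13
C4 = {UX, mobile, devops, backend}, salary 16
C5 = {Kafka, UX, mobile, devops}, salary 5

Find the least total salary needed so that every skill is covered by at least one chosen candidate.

C1, C5 cover every skill at salary 13 + 5 = 18.
Any cover uses at least 2 candidates; among all covering selections none totals below 18.

18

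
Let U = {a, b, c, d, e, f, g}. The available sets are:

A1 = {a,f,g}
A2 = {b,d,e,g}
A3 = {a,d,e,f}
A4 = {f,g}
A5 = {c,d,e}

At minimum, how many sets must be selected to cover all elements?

A1, A2, A5 together cover {a, b, c, d, e, f, g} — every element.
No 2 of the 5 sets cover everything (all 10 pairs fall short), so 3 is minimum.

3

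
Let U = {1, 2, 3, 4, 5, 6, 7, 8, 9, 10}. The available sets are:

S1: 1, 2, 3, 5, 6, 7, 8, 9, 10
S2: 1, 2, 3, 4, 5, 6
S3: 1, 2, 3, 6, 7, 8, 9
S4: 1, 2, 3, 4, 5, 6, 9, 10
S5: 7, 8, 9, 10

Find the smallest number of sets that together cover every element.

S1, S2 together cover {1, 2, 3, 4, 5, 6, 7, 8, 9, 10} — every element.
No single set contains all 10 elements, so 2 is optimal.

2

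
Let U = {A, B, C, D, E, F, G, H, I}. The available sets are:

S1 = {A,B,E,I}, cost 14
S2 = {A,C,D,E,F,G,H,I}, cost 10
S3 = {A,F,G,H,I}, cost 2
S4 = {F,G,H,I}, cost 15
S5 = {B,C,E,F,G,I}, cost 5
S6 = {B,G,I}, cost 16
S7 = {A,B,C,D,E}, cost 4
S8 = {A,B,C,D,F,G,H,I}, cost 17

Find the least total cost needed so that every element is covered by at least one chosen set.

6

S3, S7 cover every element at cost 2 + 4 = 6.
Any cover uses at least 2 sets; among all covering selections none totals below 6.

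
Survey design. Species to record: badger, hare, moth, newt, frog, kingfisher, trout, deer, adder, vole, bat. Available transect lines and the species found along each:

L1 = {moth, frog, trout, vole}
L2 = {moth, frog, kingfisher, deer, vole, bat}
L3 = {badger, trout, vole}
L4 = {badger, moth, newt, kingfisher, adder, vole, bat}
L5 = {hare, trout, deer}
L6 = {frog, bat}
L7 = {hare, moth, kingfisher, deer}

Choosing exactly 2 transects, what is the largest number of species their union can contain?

Choosing L4, L5 covers {badger, hare, moth, newt, kingfisher, trout, deer, adder, vole, bat} — 10 species.
No choice of 2 transects does better; here frog is left uncovered.

10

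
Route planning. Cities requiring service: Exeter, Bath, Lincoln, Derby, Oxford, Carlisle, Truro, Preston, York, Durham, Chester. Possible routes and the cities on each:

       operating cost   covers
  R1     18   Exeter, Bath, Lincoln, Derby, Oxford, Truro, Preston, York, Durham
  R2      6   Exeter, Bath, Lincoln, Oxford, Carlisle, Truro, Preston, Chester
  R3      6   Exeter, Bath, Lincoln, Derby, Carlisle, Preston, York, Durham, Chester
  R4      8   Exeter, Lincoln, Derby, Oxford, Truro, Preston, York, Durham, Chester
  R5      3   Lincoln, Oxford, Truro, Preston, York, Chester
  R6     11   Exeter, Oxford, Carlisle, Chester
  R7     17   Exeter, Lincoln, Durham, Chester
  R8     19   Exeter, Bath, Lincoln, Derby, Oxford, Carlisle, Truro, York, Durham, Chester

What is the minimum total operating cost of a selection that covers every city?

R3, R5 cover every city at operating cost 6 + 3 = 9.
Any cover uses at least 2 routes; among all covering selections none totals below 9.

9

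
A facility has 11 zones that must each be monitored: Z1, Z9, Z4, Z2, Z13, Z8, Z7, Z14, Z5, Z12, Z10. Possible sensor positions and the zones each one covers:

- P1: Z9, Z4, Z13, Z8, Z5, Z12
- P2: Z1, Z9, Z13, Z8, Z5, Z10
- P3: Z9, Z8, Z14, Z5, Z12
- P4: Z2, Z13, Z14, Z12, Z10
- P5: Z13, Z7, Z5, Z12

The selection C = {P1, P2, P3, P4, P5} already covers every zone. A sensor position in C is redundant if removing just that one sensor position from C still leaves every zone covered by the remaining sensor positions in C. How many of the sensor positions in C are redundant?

Drop P1: Z4 uncovered — not redundant.
Drop P2: Z1 uncovered — not redundant.
Drop P3: the rest still cover every zone — redundant.
Drop P4: Z2 uncovered — not redundant.
Drop P5: Z7 uncovered — not redundant.
1 redundant: P3.

1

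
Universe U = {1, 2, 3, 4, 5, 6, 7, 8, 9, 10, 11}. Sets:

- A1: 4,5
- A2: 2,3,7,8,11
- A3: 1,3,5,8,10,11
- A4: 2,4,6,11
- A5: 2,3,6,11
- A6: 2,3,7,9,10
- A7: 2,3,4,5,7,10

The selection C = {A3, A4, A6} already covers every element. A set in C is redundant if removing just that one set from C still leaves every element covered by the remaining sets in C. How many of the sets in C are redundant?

0

Drop A3: 1, 5, 8 uncovered — not redundant.
Drop A4: 4, 6 uncovered — not redundant.
Drop A6: 7, 9 uncovered — not redundant.
None of the sets in C is redundant.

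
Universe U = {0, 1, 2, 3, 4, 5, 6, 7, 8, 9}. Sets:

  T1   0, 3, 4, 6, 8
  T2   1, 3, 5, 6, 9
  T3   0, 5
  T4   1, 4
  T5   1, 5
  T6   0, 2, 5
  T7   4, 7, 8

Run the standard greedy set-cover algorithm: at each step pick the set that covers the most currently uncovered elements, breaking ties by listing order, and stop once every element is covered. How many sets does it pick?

Pick 1: T1 covers 5 new elements (0, 3, 4, 6, 8).
Pick 2: T2 covers 3 new elements (1, 5, 9).
Pick 3: T6 covers 1 new elements (2).
Pick 4: T7 covers 1 new elements (7).
Greedy uses 4 sets. (The true minimum is 3.)

4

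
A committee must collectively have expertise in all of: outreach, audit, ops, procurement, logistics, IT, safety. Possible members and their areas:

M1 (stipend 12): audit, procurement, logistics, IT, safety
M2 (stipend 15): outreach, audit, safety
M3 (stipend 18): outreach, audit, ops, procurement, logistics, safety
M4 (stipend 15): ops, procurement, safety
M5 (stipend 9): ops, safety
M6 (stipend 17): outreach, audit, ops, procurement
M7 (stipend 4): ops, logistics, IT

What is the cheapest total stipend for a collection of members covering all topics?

22

M3, M7 cover every topic at stipend 18 + 4 = 22.
Any cover uses at least 2 members; among all covering selections none totals below 22.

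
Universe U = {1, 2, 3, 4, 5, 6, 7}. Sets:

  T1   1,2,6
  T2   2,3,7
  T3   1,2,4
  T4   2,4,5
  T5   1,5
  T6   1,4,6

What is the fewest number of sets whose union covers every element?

T1, T2, T4 together cover {1, 2, 3, 4, 5, 6, 7} — every element.
No 2 of the 6 sets cover everything (all 15 pairs fall short), so 3 is minimum.

3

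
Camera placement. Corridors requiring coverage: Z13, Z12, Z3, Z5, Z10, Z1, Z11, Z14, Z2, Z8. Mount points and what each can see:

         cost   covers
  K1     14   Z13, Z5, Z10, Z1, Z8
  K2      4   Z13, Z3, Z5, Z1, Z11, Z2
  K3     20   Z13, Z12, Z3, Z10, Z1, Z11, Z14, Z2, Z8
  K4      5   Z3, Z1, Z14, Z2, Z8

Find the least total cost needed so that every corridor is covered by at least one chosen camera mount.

24

K2, K3 cover every corridor at cost 4 + 20 = 24.
Any cover uses at least 2 camera mounts; among all covering selections none totals below 24.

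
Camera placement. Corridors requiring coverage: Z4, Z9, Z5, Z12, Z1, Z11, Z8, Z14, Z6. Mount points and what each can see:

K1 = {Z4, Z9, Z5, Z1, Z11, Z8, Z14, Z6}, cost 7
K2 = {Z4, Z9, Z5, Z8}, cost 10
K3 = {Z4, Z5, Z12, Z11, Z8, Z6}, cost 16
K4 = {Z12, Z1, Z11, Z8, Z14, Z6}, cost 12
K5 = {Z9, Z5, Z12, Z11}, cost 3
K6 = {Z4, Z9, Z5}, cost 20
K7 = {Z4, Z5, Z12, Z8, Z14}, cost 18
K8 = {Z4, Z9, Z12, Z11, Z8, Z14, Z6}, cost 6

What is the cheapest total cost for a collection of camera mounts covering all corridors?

10

K1, K5 cover every corridor at cost 7 + 3 = 10.
Any cover uses at least 2 camera mounts; among all covering selections none totals below 10.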